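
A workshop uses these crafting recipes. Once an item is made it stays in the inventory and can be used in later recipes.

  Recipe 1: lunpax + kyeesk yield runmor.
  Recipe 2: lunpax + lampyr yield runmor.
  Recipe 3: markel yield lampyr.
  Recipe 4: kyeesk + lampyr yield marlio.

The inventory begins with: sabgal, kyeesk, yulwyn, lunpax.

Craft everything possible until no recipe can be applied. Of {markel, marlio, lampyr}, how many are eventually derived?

No rule produces markel, and it is not given.
marlio would need kyeesk and lampyr (Recipe 4), but lampyr is never obtained.
lampyr would need markel (Recipe 3), but markel is never obtained.
None of the 3 are reached.

0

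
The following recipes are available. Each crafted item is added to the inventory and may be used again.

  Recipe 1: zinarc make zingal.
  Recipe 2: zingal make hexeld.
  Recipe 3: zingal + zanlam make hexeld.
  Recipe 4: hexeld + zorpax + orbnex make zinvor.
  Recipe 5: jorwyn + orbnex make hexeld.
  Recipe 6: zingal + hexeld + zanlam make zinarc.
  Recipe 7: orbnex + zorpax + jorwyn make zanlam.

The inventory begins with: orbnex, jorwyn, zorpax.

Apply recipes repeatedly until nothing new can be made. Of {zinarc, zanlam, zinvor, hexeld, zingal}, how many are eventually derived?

3

orbnex + zorpax + jorwyn → zanlam (Recipe 7).
Using Recipe 5, jorwyn and orbnex make hexeld.
Using Recipe 4, hexeld, zorpax, and orbnex make zinvor.
zinarc would need zingal, hexeld, and zanlam (Recipe 6), but zingal is never obtained.
zanlam: reached.
zinvor: reached.
hexeld: reached.
zingal would need zinarc (Recipe 1), but zinarc is never obtained.
Reached: zanlam, zinvor, and hexeld — 3 of the 5.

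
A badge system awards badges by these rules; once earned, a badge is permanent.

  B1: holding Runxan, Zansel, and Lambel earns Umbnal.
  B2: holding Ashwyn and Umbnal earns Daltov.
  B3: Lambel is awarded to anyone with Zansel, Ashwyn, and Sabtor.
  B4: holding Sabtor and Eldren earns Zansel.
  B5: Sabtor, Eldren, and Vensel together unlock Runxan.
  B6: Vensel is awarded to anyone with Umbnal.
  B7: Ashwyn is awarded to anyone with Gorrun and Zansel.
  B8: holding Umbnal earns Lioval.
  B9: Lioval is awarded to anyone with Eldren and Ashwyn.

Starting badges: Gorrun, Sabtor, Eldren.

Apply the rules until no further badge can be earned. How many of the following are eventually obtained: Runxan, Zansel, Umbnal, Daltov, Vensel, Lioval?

With Sabtor and Eldren, Zansel is earned (B4).
With Gorrun and Zansel, Ashwyn is earned (B7).
With Eldren and Ashwyn, Lioval is earned (B9).
Runxan would need Sabtor, Eldren, and Vensel (B5), but Vensel is never earned.
Zansel: reached.
Umbnal would need Runxan, Zansel, and Lambel (B1), but Runxan is never earned.
Daltov would need Ashwyn and Umbnal (B2), but Umbnal is never earned.
Vensel would need Umbnal (B6), but Umbnal is never earned.
Lioval: reached.
Reached: Zansel and Lioval — 2 of the 6.

2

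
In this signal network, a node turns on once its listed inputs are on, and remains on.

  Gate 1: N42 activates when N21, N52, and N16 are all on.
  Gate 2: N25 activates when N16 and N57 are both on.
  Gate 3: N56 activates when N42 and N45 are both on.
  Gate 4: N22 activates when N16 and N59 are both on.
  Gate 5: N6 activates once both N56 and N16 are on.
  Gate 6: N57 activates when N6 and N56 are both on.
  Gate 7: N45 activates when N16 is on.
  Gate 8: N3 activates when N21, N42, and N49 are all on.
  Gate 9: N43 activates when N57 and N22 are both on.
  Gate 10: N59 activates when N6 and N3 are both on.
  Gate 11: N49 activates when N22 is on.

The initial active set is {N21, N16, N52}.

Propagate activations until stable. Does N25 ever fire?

Gate 1: N21, N52, and N16 on → N42 on.
Gate 7: N16 on → N45 on.
Gate 3: N42 and N45 on → N56 on.
N56 and N16 are on, so N6 activates (Gate 5).
N6 and N56 are on, so N57 activates (Gate 6).
Gate 2: N16 and N57 on → N25 on.

Yes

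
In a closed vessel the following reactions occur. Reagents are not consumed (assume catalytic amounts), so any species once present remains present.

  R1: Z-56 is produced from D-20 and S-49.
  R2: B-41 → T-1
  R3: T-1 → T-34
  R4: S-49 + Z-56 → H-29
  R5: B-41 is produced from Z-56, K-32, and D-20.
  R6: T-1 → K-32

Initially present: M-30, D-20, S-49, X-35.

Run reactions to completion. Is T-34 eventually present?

T-34 would need T-1 (R3), but T-1 never forms.

No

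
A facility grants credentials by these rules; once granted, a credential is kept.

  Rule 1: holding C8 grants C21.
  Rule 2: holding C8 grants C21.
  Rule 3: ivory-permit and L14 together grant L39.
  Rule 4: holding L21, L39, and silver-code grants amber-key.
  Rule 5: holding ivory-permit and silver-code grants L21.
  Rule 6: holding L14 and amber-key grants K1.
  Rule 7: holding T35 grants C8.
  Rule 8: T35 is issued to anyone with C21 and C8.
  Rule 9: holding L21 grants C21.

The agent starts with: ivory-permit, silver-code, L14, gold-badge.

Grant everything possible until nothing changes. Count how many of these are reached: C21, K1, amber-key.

Holding ivory-permit and silver-code grants L21 (Rule 5).
Holding ivory-permit and L14 grants L39 (Rule 3).
Holding L21 grants C21 (Rule 9).
Holding L21, L39, and silver-code grants amber-key (Rule 4).
Holding L14 and amber-key grants K1 (Rule 6).
C21: reached.
K1: reached.
amber-key: reached.
All 3 are reached.

3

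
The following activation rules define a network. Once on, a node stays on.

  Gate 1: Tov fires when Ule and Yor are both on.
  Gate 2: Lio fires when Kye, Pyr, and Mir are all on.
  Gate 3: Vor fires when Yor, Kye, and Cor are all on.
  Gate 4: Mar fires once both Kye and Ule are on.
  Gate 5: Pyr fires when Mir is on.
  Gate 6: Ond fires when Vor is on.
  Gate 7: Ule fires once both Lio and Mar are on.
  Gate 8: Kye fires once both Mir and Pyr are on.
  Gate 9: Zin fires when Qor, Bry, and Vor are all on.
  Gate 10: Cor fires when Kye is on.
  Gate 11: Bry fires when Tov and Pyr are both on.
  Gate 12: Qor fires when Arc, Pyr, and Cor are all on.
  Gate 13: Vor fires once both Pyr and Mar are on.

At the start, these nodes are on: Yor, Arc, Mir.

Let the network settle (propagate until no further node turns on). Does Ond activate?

Gate 5: Mir on → Pyr on.
Gate 8: Mir and Pyr on → Kye on.
Gate 10: Kye on → Cor on.
Gate 3: Yor, Kye, and Cor on → Vor on.
Vor is on, so Ond fires (Gate 6).

Yes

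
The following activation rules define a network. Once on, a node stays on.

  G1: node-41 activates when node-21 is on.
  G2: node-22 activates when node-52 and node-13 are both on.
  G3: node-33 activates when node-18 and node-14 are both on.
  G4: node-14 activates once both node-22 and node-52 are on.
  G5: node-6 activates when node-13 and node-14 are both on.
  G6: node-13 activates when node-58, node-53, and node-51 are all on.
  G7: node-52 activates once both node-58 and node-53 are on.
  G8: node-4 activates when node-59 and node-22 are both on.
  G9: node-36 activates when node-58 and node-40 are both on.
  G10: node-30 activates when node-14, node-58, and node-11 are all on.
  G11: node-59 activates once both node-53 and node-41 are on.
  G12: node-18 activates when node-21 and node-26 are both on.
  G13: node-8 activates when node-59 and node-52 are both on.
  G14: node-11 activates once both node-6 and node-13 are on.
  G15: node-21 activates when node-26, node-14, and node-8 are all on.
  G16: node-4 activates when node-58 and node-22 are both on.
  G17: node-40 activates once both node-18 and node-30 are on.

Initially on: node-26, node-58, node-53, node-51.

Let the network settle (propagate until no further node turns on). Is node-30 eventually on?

Yes

G7: node-58 and node-53 on → node-52 on.
node-58, node-53, and node-51 are on, so node-13 activates (G6).
G2: node-52 and node-13 on → node-22 on.
node-22 and node-52 are on, so node-14 activates (G4).
G5: node-13 and node-14 on → node-6 on.
node-6 and node-13 are on, so node-11 activates (G14).
node-14, node-58, and node-11 are on, so node-30 activates (G10).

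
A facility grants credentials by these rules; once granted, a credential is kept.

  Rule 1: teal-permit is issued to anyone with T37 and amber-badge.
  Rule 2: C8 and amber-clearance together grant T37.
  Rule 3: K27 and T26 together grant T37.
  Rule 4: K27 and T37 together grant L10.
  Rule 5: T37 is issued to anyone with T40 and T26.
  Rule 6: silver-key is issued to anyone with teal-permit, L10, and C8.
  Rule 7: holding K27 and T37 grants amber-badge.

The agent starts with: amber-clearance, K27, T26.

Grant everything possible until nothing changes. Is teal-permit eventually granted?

Yes

Holding K27 and T26 grants T37 (Rule 3).
Holding K27 and T37 grants amber-badge (Rule 7).
Holding T37 and amber-badge grants teal-permit (Rule 1).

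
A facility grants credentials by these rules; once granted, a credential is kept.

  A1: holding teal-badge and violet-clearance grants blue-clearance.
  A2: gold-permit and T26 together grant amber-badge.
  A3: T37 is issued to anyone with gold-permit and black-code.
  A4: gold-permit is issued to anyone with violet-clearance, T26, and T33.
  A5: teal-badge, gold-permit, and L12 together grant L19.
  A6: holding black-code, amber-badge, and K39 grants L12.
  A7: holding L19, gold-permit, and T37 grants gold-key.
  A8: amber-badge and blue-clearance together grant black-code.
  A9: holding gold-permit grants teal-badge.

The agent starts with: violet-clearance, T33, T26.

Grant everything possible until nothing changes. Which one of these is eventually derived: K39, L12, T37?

T37

Holding violet-clearance, T26, and T33 grants gold-permit (A4).
Holding gold-permit and T26 grants amber-badge (A2).
Holding gold-permit grants teal-badge (A9).
Holding teal-badge and violet-clearance grants blue-clearance (A1).
Holding amber-badge and blue-clearance grants black-code (A8).
Holding gold-permit and black-code grants T37 (A3).
L12 would need black-code, amber-badge, and K39 (A6), but K39 is never granted. No rule produces K39, and it is not given.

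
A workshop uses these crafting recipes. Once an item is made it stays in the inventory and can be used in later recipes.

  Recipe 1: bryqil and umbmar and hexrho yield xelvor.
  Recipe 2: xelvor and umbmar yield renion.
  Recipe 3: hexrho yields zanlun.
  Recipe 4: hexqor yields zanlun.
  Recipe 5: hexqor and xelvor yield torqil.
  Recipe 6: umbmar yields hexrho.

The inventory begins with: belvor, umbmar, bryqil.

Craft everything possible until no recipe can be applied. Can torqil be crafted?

torqil would need hexqor and xelvor (Recipe 5), but hexqor is never obtained.

No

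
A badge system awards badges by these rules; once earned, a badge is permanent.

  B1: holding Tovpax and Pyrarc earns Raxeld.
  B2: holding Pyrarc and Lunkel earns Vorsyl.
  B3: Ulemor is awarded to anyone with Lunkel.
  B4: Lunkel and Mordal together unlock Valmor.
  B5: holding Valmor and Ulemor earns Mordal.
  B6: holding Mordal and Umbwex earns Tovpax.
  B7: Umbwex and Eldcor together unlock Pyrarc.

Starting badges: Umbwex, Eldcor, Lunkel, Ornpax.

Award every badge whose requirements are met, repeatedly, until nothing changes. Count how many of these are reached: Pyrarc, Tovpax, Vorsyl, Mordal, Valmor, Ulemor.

3

With Lunkel, Ulemor is earned (B3).
With Umbwex and Eldcor, Pyrarc is earned (B7).
With Pyrarc and Lunkel, Vorsyl is earned (B2).
Pyrarc: reached.
Tovpax would need Mordal and Umbwex (B6), but Mordal is never earned.
Vorsyl: reached.
Mordal would need Valmor and Ulemor (B5), but Valmor is never earned.
Valmor would need Lunkel and Mordal (B4), but Mordal is never earned.
Ulemor: reached.
Reached: Pyrarc, Vorsyl, and Ulemor — 3 of the 6.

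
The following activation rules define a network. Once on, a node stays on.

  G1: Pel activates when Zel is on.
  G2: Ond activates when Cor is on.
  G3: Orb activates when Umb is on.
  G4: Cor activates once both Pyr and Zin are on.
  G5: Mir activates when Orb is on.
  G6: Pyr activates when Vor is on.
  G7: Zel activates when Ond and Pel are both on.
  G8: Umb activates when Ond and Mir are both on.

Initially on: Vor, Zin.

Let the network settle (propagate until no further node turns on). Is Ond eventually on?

Yes

Vor is on, so Pyr activates (G6).
Pyr and Zin are on, so Cor activates (G4).
G2: Cor on → Ond on.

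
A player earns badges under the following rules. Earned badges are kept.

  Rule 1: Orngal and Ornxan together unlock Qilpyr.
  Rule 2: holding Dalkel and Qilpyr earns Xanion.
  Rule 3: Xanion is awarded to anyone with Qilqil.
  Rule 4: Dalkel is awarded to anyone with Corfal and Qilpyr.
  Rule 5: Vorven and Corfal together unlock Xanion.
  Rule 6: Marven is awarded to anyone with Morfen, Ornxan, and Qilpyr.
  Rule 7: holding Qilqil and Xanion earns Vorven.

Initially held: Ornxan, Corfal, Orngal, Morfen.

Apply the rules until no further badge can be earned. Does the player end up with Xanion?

Yes

With Orngal and Ornxan, Qilpyr is earned (Rule 1).
With Corfal and Qilpyr, Dalkel is earned (Rule 4).
With Dalkel and Qilpyr, Xanion is earned (Rule 2).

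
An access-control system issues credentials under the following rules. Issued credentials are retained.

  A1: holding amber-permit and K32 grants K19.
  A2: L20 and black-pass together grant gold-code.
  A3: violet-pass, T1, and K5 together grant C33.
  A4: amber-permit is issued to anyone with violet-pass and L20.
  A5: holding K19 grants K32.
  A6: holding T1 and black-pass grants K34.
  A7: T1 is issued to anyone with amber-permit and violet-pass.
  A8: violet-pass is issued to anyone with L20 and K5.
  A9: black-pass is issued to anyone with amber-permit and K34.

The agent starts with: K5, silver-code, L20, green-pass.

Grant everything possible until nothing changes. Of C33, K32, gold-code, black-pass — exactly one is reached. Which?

Holding L20 and K5 grants violet-pass (A8).
Holding violet-pass and L20 grants amber-permit (A4).
Holding amber-permit and violet-pass grants T1 (A7).
Holding violet-pass, T1, and K5 grants C33 (A3).
gold-code would need L20 and black-pass (A2), but black-pass is never granted. K32 would need K19 (A5), but K19 is never granted. black-pass would need amber-permit and K34 (A9), but K34 is never granted.

C33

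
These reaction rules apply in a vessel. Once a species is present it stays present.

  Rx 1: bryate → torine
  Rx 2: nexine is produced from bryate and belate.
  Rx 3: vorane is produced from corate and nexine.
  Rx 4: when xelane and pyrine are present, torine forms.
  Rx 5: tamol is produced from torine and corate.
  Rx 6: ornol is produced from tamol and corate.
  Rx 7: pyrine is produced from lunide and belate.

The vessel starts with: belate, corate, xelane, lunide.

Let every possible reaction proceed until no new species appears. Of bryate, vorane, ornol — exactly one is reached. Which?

ornol

lunide and belate present → pyrine forms (Rx 7).
xelane and pyrine present → torine forms (Rx 4).
torine and corate present → tamol forms (Rx 5).
tamol and corate present → ornol forms (Rx 6).
No rule produces bryate, and it is not given. vorane would need corate and nexine (Rx 3), but nexine never forms.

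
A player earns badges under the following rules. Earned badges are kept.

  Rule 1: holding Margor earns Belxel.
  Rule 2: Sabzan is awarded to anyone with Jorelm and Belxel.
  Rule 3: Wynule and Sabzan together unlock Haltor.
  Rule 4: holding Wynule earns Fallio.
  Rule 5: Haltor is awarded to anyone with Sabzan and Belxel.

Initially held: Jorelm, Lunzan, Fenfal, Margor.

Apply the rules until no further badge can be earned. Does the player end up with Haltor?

Yes

With Margor, Belxel is earned (Rule 1).
With Jorelm and Belxel, Sabzan is earned (Rule 2).
With Sabzan and Belxel, Haltor is earned (Rule 5).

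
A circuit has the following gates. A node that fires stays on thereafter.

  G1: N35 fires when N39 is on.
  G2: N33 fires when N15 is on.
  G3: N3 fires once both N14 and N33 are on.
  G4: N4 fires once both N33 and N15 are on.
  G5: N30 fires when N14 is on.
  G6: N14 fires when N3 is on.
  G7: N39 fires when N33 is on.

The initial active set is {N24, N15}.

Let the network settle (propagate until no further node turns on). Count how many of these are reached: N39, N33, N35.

G2: N15 on → N33 on.
N33 is on, so N39 fires (G7).
G1: N39 on → N35 on.
N39: reached.
N33: reached.
N35: reached.
All 3 are reached.

3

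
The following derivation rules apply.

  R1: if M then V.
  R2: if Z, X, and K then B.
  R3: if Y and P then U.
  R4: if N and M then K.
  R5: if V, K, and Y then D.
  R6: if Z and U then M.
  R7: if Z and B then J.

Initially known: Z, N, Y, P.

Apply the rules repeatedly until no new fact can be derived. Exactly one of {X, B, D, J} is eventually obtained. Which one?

From Y and P, R3 gives U.
From Z and U, R6 gives M.
From N and M, R4 gives K.
M holds, so V follows (R1).
V, K, and Y hold, so D follows (R5).
No rule produces X, and it is not given. J would need Z and B (R7), but B is never established. B would need Z, X, and K (R2), but X is never established.

D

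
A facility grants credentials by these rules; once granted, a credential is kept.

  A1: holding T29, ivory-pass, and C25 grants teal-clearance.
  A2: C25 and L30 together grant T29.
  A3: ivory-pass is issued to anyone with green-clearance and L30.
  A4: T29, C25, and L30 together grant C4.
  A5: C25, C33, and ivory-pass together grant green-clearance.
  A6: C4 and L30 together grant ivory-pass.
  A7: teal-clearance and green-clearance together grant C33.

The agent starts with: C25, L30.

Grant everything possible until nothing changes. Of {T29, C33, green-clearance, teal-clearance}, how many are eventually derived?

Holding C25 and L30 grants T29 (A2).
Holding T29, C25, and L30 grants C4 (A4).
Holding C4 and L30 grants ivory-pass (A6).
Holding T29, ivory-pass, and C25 grants teal-clearance (A1).
T29: reached.
C33 would need teal-clearance and green-clearance (A7), but green-clearance is never granted.
green-clearance would need C25, C33, and ivory-pass (A5), but C33 is never granted.
teal-clearance: reached.
Reached: T29 and teal-clearance — 2 of the 4.

2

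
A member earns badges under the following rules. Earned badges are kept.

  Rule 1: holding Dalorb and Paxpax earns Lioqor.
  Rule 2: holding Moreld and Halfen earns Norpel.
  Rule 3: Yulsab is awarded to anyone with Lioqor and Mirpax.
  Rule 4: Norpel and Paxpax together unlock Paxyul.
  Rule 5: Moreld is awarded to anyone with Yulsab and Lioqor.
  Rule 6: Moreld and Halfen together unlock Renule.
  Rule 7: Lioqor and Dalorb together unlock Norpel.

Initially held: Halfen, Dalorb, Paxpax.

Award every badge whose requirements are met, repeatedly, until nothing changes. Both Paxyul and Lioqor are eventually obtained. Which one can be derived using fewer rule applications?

Lioqor

Lioqor: With Dalorb and Paxpax, Lioqor is earned (Rule 1). [1 rule application]
Paxyul: With Dalorb and Paxpax, Lioqor is earned (Rule 1). With Lioqor and Dalorb, Norpel is earned (Rule 7). With Norpel and Paxpax, Paxyul is earned (Rule 4). [3 rule applications]
Lioqor needs fewer.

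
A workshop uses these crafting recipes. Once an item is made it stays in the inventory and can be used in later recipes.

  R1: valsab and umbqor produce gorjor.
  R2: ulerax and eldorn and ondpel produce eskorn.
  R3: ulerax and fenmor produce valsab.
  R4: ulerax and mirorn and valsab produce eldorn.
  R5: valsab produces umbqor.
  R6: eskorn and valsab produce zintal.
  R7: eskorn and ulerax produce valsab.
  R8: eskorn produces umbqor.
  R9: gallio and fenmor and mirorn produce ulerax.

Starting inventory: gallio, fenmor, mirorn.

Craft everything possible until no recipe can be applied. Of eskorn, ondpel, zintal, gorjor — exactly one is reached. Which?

gorjor

gallio and fenmor and mirorn → ulerax (R9).
ulerax and fenmor → valsab (R3).
valsab → umbqor (R5).
valsab and umbqor → gorjor (R1).
zintal would need eskorn and valsab (R6), but eskorn is never obtained. No rule produces ondpel, and it is not given. eskorn would need ulerax, eldorn, and ondpel (R2), but ondpel is never obtained.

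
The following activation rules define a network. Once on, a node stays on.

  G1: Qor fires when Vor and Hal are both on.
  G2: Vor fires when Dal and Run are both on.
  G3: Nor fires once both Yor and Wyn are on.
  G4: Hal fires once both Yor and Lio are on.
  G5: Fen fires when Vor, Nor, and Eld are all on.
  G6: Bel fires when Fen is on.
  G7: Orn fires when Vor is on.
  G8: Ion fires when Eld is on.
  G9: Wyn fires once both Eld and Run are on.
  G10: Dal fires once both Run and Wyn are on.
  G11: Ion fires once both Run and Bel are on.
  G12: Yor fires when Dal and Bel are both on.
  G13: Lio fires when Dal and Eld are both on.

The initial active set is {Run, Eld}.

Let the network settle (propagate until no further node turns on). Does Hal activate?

Hal would need Yor and Lio (G4), but Yor never turns on.

No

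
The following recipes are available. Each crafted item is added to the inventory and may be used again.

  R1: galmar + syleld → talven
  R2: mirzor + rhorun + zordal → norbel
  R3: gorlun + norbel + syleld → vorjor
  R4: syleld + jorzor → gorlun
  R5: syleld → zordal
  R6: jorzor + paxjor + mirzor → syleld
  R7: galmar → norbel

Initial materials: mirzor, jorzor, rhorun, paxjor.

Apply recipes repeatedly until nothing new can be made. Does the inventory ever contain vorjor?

Yes

jorzor + paxjor + mirzor → syleld (R6).
syleld + jorzor → gorlun (R4).
syleld → zordal (R5).
Using R2, mirzor, rhorun, and zordal make norbel.
Using R3, gorlun, norbel, and syleld make vorjor.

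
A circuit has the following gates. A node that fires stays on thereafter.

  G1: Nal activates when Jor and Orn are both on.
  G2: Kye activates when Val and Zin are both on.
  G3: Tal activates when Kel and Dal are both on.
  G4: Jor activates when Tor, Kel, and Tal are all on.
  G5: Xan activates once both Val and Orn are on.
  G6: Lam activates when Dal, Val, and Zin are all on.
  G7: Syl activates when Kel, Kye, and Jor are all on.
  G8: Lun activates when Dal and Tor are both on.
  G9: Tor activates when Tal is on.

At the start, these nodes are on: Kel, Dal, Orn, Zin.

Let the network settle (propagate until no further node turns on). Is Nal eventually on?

Yes

Kel and Dal are on, so Tal activates (G3).
Tal is on, so Tor activates (G9).
Tor, Kel, and Tal are on, so Jor activates (G4).
Jor and Orn are on, so Nal activates (G1).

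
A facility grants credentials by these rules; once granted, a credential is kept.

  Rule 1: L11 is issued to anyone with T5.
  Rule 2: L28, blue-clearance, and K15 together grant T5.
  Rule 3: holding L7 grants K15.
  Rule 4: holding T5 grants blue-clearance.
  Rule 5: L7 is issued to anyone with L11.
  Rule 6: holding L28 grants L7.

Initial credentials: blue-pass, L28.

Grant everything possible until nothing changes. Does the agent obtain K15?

Holding L28 grants L7 (Rule 6).
Holding L7 grants K15 (Rule 3).

Yes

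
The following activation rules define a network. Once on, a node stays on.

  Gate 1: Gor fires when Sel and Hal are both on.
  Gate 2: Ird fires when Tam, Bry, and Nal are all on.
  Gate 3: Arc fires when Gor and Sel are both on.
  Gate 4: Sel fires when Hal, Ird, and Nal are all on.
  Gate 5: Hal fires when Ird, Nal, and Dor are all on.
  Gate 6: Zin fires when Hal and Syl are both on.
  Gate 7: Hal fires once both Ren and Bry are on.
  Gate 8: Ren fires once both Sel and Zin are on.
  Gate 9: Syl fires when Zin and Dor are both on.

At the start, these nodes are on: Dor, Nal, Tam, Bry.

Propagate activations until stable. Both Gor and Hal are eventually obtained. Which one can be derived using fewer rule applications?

Hal: Gate 2: Tam, Bry, and Nal on → Ird on. Gate 5: Ird, Nal, and Dor on → Hal on. [2 rule applications]
Gor: Gate 2: Tam, Bry, and Nal on → Ird on. Ird, Nal, and Dor are on, so Hal fires (Gate 5). Gate 4: Hal, Ird, and Nal on → Sel on. Sel and Hal are on, so Gor fires (Gate 1). [4 rule applications]
Hal needs fewer.

Hal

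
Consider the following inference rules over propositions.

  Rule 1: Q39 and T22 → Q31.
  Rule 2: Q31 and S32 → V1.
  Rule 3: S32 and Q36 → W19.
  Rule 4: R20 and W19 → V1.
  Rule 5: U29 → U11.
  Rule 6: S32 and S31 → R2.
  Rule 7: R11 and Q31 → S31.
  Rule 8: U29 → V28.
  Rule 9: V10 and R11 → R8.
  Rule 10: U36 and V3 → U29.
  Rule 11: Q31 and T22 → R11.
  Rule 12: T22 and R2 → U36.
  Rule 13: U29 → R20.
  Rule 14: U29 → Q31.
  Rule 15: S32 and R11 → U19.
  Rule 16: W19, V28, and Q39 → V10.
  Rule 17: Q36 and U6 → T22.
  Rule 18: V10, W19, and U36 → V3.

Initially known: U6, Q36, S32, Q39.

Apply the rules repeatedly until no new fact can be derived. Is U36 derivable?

Yes

From Q36 and U6, Rule 17 gives T22.
Q39 and T22 hold, so Q31 follows (Rule 1).
Q31 and T22 hold, so R11 follows (Rule 11).
R11 and Q31 hold, so S31 follows (Rule 7).
S32 and S31 hold, so R2 follows (Rule 6).
T22 and R2 hold, so U36 follows (Rule 12).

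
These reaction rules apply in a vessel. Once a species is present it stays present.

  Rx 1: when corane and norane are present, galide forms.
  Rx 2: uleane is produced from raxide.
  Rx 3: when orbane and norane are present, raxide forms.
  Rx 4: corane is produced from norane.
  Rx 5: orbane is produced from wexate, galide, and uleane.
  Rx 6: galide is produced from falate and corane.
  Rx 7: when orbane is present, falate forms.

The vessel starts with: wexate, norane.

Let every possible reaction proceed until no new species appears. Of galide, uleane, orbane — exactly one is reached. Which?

norane present → corane forms (Rx 4).
corane and norane present → galide forms (Rx 1).
orbane would need wexate, galide, and uleane (Rx 5), but uleane never forms. uleane would need raxide (Rx 2), but raxide never forms.

galide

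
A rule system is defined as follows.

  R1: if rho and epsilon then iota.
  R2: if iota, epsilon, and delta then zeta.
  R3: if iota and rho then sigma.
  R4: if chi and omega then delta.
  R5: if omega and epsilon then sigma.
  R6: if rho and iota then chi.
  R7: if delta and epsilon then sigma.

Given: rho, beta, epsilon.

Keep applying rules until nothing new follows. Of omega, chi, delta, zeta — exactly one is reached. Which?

From rho and epsilon, R1 gives iota.
rho and iota hold, so chi follows (R6).
zeta would need iota, epsilon, and delta (R2), but delta is never established. No rule produces omega, and it is not given. delta would need chi and omega (R4), but omega is never established.

chi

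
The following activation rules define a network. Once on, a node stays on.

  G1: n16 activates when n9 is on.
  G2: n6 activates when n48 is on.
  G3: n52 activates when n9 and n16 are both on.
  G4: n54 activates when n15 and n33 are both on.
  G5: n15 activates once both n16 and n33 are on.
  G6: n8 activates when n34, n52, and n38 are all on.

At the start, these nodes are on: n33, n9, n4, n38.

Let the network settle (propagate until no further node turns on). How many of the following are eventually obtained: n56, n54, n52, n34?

2

G1: n9 on → n16 on.
G5: n16 and n33 on → n15 on.
G3: n9 and n16 on → n52 on.
n15 and n33 are on, so n54 activates (G4).
No rule produces n56, and it is not given.
n54: reached.
n52: reached.
No rule produces n34, and it is not given.
Reached: n54 and n52 — 2 of the 4.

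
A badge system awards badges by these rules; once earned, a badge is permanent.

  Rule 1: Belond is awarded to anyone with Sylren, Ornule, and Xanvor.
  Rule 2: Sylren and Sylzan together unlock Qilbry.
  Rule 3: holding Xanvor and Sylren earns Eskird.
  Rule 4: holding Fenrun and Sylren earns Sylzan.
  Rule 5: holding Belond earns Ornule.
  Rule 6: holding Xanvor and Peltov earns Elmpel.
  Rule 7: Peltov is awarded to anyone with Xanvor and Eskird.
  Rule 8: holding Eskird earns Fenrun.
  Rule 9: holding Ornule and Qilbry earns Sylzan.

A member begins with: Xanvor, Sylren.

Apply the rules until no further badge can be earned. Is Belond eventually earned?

Belond would need Sylren, Ornule, and Xanvor (Rule 1), but Ornule is never earned.

No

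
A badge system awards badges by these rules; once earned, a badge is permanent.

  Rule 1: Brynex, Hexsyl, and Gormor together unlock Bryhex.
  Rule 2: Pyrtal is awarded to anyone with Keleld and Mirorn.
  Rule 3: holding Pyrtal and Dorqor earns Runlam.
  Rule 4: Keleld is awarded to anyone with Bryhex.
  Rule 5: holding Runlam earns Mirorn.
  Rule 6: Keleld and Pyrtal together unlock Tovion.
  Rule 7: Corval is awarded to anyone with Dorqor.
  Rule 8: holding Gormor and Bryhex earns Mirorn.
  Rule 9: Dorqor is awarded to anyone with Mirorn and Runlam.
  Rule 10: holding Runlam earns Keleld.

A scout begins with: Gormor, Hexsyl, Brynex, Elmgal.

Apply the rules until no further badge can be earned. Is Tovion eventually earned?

Yes

With Brynex, Hexsyl, and Gormor, Bryhex is earned (Rule 1).
With Gormor and Bryhex, Mirorn is earned (Rule 8).
With Bryhex, Keleld is earned (Rule 4).
With Keleld and Mirorn, Pyrtal is earned (Rule 2).
With Keleld and Pyrtal, Tovion is earned (Rule 6).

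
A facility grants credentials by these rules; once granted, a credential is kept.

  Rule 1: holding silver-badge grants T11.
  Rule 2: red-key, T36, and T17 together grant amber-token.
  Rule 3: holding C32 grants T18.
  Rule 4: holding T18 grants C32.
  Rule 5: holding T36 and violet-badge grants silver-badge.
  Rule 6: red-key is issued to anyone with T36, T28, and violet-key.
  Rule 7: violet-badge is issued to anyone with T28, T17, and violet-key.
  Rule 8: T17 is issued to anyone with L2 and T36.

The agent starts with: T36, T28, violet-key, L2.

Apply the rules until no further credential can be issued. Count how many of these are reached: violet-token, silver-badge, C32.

1

Holding L2 and T36 grants T17 (Rule 8).
Holding T28, T17, and violet-key grants violet-badge (Rule 7).
Holding T36 and violet-badge grants silver-badge (Rule 5).
No rule produces violet-token, and it is not given.
silver-badge: reached.
C32 would need T18 (Rule 4), but T18 is never granted.
Reached: silver-badge — 1 of the 3.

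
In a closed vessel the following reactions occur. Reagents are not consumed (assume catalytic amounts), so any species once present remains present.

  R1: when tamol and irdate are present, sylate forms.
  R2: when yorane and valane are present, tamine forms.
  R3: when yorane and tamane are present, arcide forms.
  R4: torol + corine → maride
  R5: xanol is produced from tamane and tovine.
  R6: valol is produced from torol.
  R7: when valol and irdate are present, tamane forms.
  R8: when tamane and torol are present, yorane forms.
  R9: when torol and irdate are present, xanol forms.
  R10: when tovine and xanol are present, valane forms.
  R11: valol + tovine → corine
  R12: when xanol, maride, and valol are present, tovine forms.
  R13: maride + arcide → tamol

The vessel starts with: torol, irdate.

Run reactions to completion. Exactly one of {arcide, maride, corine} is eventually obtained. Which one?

torol present → valol forms (R6).
valol and irdate present → tamane forms (R7).
tamane and torol present → yorane forms (R8).
yorane and tamane present → arcide forms (R3).
maride would need torol and corine (R4), but corine never forms. corine would need valol and tovine (R11), but tovine never forms.

arcide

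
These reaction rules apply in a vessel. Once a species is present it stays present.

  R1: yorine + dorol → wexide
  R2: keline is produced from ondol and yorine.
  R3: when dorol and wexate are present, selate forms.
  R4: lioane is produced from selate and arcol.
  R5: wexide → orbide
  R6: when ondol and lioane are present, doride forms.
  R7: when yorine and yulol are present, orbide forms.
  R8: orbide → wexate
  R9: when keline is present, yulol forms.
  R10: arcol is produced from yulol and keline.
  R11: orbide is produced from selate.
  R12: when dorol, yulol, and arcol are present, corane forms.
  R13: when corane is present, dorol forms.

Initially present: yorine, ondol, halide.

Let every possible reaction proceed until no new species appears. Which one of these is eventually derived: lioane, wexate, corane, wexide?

wexate

ondol and yorine present → keline forms (R2).
keline present → yulol forms (R9).
yorine and yulol present → orbide forms (R7).
orbide present → wexate forms (R8).
wexide would need yorine and dorol (R1), but dorol never forms. lioane would need selate and arcol (R4), but selate never forms. corane would need dorol, yulol, and arcol (R12), but dorol never forms.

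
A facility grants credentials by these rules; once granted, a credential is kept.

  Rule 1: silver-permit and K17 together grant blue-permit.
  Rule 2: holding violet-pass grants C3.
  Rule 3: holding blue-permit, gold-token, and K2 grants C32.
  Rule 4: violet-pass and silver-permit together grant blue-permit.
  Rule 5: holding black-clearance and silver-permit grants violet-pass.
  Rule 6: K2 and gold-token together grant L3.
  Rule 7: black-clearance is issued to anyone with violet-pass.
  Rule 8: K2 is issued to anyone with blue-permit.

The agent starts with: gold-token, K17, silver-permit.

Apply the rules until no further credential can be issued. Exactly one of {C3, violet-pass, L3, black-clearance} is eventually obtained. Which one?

Holding silver-permit and K17 grants blue-permit (Rule 1).
Holding blue-permit grants K2 (Rule 8).
Holding K2 and gold-token grants L3 (Rule 6).
black-clearance would need violet-pass (Rule 7), but violet-pass is never granted. C3 would need violet-pass (Rule 2), but violet-pass is never granted. violet-pass would need black-clearance and silver-permit (Rule 5), but black-clearance is never granted.

L3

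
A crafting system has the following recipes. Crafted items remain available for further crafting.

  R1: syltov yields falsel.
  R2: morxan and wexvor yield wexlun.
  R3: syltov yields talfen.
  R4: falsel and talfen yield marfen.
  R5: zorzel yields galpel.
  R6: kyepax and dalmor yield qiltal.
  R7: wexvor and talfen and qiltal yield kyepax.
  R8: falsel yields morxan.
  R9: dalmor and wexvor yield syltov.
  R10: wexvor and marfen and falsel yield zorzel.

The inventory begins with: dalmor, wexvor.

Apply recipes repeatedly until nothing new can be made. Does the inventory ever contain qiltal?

qiltal would need kyepax and dalmor (R6), but kyepax is never obtained.

No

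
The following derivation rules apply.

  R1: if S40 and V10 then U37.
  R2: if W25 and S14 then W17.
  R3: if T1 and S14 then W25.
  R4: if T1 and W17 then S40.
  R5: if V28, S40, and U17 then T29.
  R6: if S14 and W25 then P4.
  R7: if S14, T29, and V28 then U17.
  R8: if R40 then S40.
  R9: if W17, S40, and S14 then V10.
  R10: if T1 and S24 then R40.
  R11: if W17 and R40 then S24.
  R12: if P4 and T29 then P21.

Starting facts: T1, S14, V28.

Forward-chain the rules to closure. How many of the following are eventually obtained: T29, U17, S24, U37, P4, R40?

2

From T1 and S14, R3 gives W25.
S14 and W25 hold, so P4 follows (R6).
From W25 and S14, R2 gives W17.
T1 and W17 hold, so S40 follows (R4).
From W17, S40, and S14, R9 gives V10.
From S40 and V10, R1 gives U37.
T29 would need V28, S40, and U17 (R5), but U17 is never established.
U17 would need S14, T29, and V28 (R7), but T29 is never established.
S24 would need W17 and R40 (R11), but R40 is never established.
U37: reached.
P4: reached.
R40 would need T1 and S24 (R10), but S24 is never established.
Reached: U37 and P4 — 2 of the 6.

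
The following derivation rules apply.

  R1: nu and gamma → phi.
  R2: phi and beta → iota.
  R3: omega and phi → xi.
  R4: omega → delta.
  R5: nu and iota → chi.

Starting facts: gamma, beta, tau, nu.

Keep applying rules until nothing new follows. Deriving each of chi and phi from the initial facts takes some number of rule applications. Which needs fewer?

phi

phi: From nu and gamma, R1 gives phi. [1 rule application]
chi: nu and gamma hold, so phi follows (R1). phi and beta hold, so iota follows (R2). From nu and iota, R5 gives chi. [3 rule applications]
phi needs fewer.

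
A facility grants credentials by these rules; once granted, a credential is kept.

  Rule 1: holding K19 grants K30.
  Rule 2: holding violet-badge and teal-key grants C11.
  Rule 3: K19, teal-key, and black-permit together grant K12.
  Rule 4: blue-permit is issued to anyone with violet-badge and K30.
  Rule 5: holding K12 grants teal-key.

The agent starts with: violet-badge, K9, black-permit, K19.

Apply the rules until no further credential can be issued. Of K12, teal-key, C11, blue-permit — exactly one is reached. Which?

blue-permit

Holding K19 grants K30 (Rule 1).
Holding violet-badge and K30 grants blue-permit (Rule 4).
C11 would need violet-badge and teal-key (Rule 2), but teal-key is never granted. teal-key would need K12 (Rule 5), but K12 is never granted. K12 would need K19, teal-key, and black-permit (Rule 3), but teal-key is never granted.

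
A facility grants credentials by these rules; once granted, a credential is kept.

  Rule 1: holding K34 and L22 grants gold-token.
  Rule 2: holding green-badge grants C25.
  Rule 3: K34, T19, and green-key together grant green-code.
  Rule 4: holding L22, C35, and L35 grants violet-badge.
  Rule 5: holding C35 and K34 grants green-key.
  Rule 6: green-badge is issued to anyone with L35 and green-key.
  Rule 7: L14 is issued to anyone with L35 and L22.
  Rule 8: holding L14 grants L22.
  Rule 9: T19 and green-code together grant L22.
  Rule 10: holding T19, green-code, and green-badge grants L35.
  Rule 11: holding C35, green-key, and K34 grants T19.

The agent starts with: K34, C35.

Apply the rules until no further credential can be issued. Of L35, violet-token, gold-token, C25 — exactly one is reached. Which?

Holding C35 and K34 grants green-key (Rule 5).
Holding C35, green-key, and K34 grants T19 (Rule 11).
Holding K34, T19, and green-key grants green-code (Rule 3).
Holding T19 and green-code grants L22 (Rule 9).
Holding K34 and L22 grants gold-token (Rule 1).
L35 would need T19, green-code, and green-badge (Rule 10), but green-badge is never granted. C25 would need green-badge (Rule 2), but green-badge is never granted. No rule produces violet-token, and it is not given.

gold-token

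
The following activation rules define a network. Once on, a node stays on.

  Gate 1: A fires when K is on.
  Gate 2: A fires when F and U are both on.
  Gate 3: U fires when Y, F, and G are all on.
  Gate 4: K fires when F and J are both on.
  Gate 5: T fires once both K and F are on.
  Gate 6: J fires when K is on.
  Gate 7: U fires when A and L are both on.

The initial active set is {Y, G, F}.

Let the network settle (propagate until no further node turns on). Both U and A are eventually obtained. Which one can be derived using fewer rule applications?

U: Y, F, and G are on, so U fires (Gate 3). [1 rule application]
A: Y, F, and G are on, so U fires (Gate 3). F and U are on, so A fires (Gate 2). [2 rule applications]
U needs fewer.

U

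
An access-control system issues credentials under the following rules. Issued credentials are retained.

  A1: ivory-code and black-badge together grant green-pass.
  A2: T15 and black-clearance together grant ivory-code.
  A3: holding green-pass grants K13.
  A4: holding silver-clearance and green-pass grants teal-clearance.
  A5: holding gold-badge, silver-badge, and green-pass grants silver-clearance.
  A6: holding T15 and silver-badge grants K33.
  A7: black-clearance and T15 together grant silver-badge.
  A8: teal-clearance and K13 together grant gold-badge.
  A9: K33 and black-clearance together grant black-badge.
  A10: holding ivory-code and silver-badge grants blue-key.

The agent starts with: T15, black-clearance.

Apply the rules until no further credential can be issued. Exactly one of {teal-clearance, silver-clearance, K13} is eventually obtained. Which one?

Holding black-clearance and T15 grants silver-badge (A7).
Holding T15 and black-clearance grants ivory-code (A2).
Holding T15 and silver-badge grants K33 (A6).
Holding K33 and black-clearance grants black-badge (A9).
Holding ivory-code and black-badge grants green-pass (A1).
Holding green-pass grants K13 (A3).
teal-clearance would need silver-clearance and green-pass (A4), but silver-clearance is never granted. silver-clearance would need gold-badge, silver-badge, and green-pass (A5), but gold-badge is never granted.

K13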